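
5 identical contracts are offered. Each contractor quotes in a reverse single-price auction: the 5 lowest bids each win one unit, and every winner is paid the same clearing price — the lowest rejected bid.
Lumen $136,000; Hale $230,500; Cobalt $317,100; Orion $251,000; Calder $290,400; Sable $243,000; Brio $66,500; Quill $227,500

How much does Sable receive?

Sable is paid $251,000

Ordering the bids: 66,500 (Brio), 136,000 (Lumen), 227,500 (Quill), 230,500 (Hale), 243,000 (Sable), 251,000 (Orion), 290,400 (Calder), …
Winners (5 units): Brio, Lumen, Quill, Hale, Sable.
Clearing price = lowest rejected bid = $251,000.
Sable wins → is paid $251,000.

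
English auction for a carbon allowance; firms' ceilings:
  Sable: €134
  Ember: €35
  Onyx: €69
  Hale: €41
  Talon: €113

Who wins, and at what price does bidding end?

Sable wins at €113

Rule: the price rises until one bidder remains; the winner pays the price at which the last rival dropped out.
Limits ranked: 134 (Sable) > 113 (Talon) > 69 (Onyx) > 41 (Hale) > 35 (Ember)
Bidding ends when Talon exits at €113; Sable takes it.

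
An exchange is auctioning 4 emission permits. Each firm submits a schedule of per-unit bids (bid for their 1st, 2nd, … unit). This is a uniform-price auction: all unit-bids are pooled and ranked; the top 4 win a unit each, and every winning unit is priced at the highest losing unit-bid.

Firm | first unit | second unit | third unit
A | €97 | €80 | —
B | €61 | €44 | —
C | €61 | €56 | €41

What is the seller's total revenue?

Total revenue: €224

Pooled unit-bids ranked (top 4): 97 (A-1), 80 (A-2), 61 (B-1), 61 (C-1)
Highest rejected unit-bid = €56.
Allocation: A 2, B 1, C 1. Every unit priced at €56.
Revenue = 4 × 56 = €224.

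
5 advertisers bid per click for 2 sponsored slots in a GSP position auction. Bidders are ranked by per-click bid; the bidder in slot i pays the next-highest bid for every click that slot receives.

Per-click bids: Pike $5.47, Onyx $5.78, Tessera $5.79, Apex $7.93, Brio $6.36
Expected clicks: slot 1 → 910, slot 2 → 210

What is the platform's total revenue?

Total revenue: $7003.50

Per-click bids in order: $7.93 (Apex) > $6.36 (Brio) > $5.79 (Tessera) > …
Slot 1: Apex pays $6.36 × 910 = $5787.60
Slot 2: Brio pays $5.79 × 210 = $1215.90
Total = $7003.50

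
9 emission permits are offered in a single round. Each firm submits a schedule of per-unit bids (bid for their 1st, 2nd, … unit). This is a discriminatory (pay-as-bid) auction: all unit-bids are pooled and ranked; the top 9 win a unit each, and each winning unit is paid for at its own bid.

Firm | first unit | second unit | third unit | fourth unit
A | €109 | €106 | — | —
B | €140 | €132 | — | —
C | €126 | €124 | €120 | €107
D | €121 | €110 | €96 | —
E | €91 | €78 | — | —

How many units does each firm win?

Merging the schedules and taking the best 9: 140 (B-1), 132 (B-2), 126 (C-1), 124 (C-2), 121 (D-1), 120 (C-3), 110 (D-2), 109 (A-1), 107 (C-4)
Next rejected bid: €106 (not a price — pay-as-bid).
Allocation: A 1, B 2, C 4, D 2.

A 1, B 2, C 4, D 2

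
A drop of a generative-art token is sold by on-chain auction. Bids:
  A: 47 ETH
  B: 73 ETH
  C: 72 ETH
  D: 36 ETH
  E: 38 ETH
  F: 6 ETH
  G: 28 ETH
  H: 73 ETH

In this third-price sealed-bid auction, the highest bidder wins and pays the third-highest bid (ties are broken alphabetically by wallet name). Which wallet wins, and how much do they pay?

Bids in order: 73 (B) > 73 (H) > 72 (C) > 47 (A) > 38 (E) > 36 (D) > …
Tie at 73 ETH → B wins by tie-break.
B wins; payment is bid #3 in the ranking = 72 ETH.

B pays 72 ETH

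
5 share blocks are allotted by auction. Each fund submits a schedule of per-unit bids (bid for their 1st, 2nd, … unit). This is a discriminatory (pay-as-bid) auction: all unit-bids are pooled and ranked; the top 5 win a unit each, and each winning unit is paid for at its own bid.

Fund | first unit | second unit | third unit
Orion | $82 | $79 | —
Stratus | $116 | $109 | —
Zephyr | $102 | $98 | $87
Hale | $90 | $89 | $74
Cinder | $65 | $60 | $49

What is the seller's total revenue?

All unit-bids, highest first — top 5: 116 (Stratus-1), 109 (Stratus-2), 102 (Zephyr-1), 98 (Zephyr-2), 90 (Hale-1)
Next rejected bid: $89 (not a price — pay-as-bid).
Each winning unit pays its own bid.
Revenue = 116 + 109 + 102 + 98 + 90 = $515.

Total revenue: $515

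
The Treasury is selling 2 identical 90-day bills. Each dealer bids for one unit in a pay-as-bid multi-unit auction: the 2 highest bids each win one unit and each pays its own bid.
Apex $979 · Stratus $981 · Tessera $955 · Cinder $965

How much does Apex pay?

Apex pays $979

Sorting: 981 (Stratus), 979 (Apex), 965 (Cinder), 955 (Tessera)
Winners (2 units): Stratus, Apex.
Apex wins → own bid $979.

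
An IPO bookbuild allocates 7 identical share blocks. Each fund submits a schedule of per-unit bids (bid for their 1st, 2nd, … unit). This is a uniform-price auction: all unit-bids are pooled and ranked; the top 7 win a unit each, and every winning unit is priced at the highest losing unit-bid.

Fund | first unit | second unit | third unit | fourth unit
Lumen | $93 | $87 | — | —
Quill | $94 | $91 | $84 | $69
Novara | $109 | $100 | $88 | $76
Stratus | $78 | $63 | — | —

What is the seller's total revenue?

Total revenue: $588

All unit-bids, highest first — top 7: 109 (Novara-1), 100 (Novara-2), 94 (Quill-1), 93 (Lumen-1), 91 (Quill-2), 88 (Novara-3), 87 (Lumen-2)
First bid not allocated: $84.
Allocation: Lumen 2, Novara 3, Quill 2. Every unit priced at $84.
Revenue = 7 × 84 = $588.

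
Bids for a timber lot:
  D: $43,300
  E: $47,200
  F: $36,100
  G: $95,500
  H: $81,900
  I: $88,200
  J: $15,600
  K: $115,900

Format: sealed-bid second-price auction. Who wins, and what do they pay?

K pays $95,500

Sealed-bid second-price auction: the highest bidder wins and pays the second-highest bid.
Sorting bids: 115,900 (K) > 95,500 (G) > 88,200 (I) > 81,900 (H) > 47,200 (E) > 43,300 (D) > …
K wins with the highest bid; price is set by the runner-up at $95,500.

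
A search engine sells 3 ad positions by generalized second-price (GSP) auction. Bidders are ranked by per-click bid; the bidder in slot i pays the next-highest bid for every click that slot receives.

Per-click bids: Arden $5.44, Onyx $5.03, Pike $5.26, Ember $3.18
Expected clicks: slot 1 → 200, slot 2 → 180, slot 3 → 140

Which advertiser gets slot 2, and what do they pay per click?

Sorting advertisers: $5.44 (Arden) > $5.26 (Pike) > $5.03 (Onyx) > $3.18 (Ember)
Slot 2 goes to the second-ranked bidder, Pike, who pays the next bid down: $5.03/click.

Pike; $5.03 per click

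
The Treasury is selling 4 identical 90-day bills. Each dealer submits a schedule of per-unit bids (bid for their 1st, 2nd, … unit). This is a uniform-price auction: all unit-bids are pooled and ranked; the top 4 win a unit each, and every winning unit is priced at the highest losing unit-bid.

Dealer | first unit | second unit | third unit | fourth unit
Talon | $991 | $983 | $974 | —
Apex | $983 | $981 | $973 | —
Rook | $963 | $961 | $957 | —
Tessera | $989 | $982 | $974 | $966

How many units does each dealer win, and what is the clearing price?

All unit-bids, highest first — top 4: 991 (Talon-1), 989 (Tessera-1), 983 (Talon-2), 983 (Apex-1)
First bid not allocated: $982.
Allocation: Apex 1, Talon 2, Tessera 1.

Apex 1, Talon 2, Tessera 1; clearing price $982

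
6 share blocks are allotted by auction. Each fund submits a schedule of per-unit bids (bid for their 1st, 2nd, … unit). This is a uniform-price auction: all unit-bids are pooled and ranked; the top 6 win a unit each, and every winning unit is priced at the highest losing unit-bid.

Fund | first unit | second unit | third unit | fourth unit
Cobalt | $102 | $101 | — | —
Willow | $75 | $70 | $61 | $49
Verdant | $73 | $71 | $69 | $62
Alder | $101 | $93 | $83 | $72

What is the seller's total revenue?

Merging the schedules and taking the best 6: 102 (Cobalt-1), 101 (Cobalt-2), 101 (Alder-1), 93 (Alder-2), 83 (Alder-3), 75 (Willow-1)
Highest rejected unit-bid = $73.
Allocation: Alder 3, Cobalt 2, Willow 1. Every unit priced at $73.
Revenue = 6 × 73 = $438.

Total revenue: $438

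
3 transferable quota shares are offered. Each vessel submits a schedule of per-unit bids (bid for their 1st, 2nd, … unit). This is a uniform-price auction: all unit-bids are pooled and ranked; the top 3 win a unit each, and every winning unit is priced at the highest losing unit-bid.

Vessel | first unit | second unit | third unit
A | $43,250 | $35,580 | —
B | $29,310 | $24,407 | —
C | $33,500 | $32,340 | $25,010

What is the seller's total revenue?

Total revenue: $97,020

Pooled unit-bids ranked (top 3): 43,250 (A-1), 35,580 (A-2), 33,500 (C-1)
Highest rejected unit-bid = $32,340.
Allocation: A 2, C 1. Every unit priced at $32,340.
Revenue = 3 × 32,340 = $97,020.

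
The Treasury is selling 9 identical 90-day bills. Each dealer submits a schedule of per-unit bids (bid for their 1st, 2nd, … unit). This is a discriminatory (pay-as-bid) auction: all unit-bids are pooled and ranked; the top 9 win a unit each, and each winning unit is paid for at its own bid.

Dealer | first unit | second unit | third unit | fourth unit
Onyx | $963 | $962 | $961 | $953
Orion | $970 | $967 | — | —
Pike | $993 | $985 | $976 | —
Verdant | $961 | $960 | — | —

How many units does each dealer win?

All unit-bids, highest first — top 9: 993 (Pike-1), 985 (Pike-2), 976 (Pike-3), 970 (Orion-1), 967 (Orion-2), 963 (Onyx-1), 962 (Onyx-2), 961 (Onyx-3), 961 (Verdant-1)
Next rejected bid: $960 (not a price — pay-as-bid).
Allocation: Onyx 3, Orion 2, Pike 3, Verdant 1.

Onyx 3, Orion 2, Pike 3, Verdant 1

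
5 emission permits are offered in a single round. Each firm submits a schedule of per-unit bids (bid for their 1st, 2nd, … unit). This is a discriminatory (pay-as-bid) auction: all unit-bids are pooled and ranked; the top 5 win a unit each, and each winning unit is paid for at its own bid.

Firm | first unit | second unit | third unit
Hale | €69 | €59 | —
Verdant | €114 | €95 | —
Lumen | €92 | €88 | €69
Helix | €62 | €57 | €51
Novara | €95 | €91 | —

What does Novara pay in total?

Pooled unit-bids ranked (top 5): 114 (Verdant-1), 95 (Verdant-2), 95 (Novara-1), 92 (Lumen-1), 91 (Novara-2)
Next rejected bid: €88 (not a price — pay-as-bid).
Novara's winning unit-bids: 95 + 91 = €186.

Novara pays €186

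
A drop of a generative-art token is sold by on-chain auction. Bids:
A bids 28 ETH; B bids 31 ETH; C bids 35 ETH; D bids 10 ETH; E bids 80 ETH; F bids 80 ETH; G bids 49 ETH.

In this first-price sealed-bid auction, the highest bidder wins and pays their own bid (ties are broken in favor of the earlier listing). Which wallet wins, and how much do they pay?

Rule: the highest bidder wins and pays their own bid.
Bids in order: 80 (E) > 80 (F) > 49 (G) > 35 (C) > 31 (B) > 28 (A) > …
E and F tie at 80 ETH; tie-break gives it to E.
E is highest → pays own bid, 80 ETH.

E pays 80 ETH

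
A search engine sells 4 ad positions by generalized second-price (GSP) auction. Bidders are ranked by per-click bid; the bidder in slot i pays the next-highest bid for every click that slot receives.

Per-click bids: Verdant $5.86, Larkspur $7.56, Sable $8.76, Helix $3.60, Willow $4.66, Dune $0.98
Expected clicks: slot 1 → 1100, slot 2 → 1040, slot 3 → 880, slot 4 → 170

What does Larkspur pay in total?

Ranked by bid: $8.76 (Sable) > $7.56 (Larkspur) > $5.86 (Verdant) > $4.66 (Willow) > $3.60 (Helix) > …
Larkspur holds slot 2 → pays next bid $5.86 × 1040 clicks = $6094.40.

Larkspur pays $6094.40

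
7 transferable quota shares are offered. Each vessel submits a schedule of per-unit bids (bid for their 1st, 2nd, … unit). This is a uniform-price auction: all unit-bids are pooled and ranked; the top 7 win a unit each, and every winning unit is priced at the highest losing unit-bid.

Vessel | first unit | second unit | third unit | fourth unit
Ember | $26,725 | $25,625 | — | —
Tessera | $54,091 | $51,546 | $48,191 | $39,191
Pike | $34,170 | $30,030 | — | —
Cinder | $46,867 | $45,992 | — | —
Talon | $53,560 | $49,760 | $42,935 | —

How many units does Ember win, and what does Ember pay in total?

Merging the schedules and taking the best 7: 54,091 (Tessera-1), 53,560 (Talon-1), 51,546 (Tessera-2), 49,760 (Talon-2), 48,191 (Tessera-3), 46,867 (Cinder-1), 45,992 (Cinder-2)
First bid not allocated: $42,935.
Ember wins 0 unit(s) at $42,935 each.

Ember: 0 units, pays $0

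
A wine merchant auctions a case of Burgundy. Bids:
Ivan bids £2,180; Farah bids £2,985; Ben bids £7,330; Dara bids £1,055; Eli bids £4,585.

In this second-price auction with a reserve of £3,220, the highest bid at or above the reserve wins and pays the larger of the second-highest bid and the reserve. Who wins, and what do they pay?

Bids ranked: 7,330 (Ben) > 4,585 (Eli) > 2,985 (Farah) > 2,180 (Ivan) > 1,055 (Dara)
Highest eligible bid: Ben at £7,330.
max(second-highest £4,585, reserve £3,220) = £4,585; the reserve does not bind.

Ben pays £4,585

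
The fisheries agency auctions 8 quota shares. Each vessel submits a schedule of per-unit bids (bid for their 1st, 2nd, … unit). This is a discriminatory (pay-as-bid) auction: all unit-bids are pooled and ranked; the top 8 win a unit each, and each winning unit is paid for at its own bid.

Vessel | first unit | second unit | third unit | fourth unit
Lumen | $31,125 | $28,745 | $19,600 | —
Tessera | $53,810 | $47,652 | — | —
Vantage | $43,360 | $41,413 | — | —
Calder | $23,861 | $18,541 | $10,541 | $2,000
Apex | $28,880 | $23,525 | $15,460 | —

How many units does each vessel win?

Pooled unit-bids ranked (top 8): 53,810 (Tessera-1), 47,652 (Tessera-2), 43,360 (Vantage-1), 41,413 (Vantage-2), 31,125 (Lumen-1), 28,880 (Apex-1), 28,745 (Lumen-2), 23,861 (Calder-1)
Next rejected bid: $23,525 (not a price — pay-as-bid).
Allocation: Apex 1, Calder 1, Lumen 2, Tessera 2, Vantage 2.

Apex 1, Calder 1, Lumen 2, Tessera 2, Vantage 2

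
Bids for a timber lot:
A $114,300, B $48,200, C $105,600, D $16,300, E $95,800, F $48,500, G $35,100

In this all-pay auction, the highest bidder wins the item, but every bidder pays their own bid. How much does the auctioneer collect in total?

Total revenue: $463,800

Bids in order: 114,300 (A) > 105,600 (C) > 95,800 (E) > 48,500 (F) > 48,200 (B) > 35,100 (G) > …
A wins with the top bid; all bids are sunk regardless.
Every bidder forfeits their bid regardless of winning.
Revenue = 114,300 + 48,200 + 105,600 + 16,300 + 95,800 + 48,500 + 35,100 = $463,800.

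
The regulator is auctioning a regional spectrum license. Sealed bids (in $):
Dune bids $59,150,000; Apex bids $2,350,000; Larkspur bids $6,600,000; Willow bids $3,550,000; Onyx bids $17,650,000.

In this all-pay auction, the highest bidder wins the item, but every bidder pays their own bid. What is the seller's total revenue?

Bids ranked: 59,150,000 (Dune) > 17,650,000 (Onyx) > 6,600,000 (Larkspur) > 3,550,000 (Willow) > 2,350,000 (Apex)
Every bidder forfeits their bid regardless of winning.
Revenue = 59,150,000 + 2,350,000 + 6,600,000 + 3,550,000 + 17,650,000 = $89,300,000.

Total revenue: $89,300,000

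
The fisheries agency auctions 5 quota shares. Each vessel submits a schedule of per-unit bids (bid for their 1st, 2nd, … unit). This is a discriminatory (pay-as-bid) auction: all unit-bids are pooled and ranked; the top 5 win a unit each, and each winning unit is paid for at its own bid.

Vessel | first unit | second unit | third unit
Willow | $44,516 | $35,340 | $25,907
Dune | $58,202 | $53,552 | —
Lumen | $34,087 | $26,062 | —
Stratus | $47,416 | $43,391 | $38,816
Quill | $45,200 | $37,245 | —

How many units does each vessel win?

Pooled unit-bids ranked (top 5): 58,202 (Dune-1), 53,552 (Dune-2), 47,416 (Stratus-1), 45,200 (Quill-1), 44,516 (Willow-1)
Next rejected bid: $43,391 (not a price — pay-as-bid).
Allocation: Dune 2, Quill 1, Stratus 1, Willow 1.

Dune 2, Quill 1, Stratus 1, Willow 1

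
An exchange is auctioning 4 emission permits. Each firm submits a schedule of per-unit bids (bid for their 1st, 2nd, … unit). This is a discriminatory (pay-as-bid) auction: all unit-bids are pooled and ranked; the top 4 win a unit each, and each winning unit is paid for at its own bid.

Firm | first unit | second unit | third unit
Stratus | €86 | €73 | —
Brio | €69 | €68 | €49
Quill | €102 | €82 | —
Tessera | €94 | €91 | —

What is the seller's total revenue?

Total revenue: €373

Pooled unit-bids ranked (top 4): 102 (Quill-1), 94 (Tessera-1), 91 (Tessera-2), 86 (Stratus-1)
Next rejected bid: €82 (not a price — pay-as-bid).
Each winning unit pays its own bid.
Revenue = 102 + 94 + 91 + 86 = €373.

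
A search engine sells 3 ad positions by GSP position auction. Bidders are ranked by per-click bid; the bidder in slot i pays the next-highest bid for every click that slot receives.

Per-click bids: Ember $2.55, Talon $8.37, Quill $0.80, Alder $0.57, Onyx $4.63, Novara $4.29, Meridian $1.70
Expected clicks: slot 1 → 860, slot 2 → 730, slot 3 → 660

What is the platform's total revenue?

Total revenue: $8796.50

Ranked by bid: $8.37 (Talon) > $4.63 (Onyx) > $4.29 (Novara) > $2.55 (Ember) > …
Slot 1: Talon pays $4.63 × 860 = $3981.80
Slot 2: Onyx pays $4.29 × 730 = $3131.70
Slot 3: Novara pays $2.55 × 660 = $1683.00
Total = $8796.50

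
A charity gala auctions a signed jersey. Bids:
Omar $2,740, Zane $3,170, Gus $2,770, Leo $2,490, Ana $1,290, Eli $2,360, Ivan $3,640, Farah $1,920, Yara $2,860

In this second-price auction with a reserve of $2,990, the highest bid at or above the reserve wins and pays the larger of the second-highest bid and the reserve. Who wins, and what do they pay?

Ivan pays $3,170

Bids ranked: 3,640 (Ivan) > 3,170 (Zane) > 2,860 (Yara) > 2,770 (Gus) > 2,740 (Omar) > 2,490 (Leo) > …
Highest eligible bid: Ivan at $3,640.
max(second-highest $3,170, reserve $2,990) = $3,170; the reserve does not bind.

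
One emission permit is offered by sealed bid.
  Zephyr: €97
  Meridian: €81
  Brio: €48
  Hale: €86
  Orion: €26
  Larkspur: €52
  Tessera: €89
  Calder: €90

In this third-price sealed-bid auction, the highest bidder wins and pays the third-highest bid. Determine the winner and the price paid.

Zephyr pays €89

Third-price sealed-bid auction: the highest bidder wins and pays the third-highest bid.
Bids ranked: 97 (Zephyr) > 90 (Calder) > 89 (Tessera) > 86 (Hale) > 81 (Meridian) > 52 (Larkspur) > …
Zephyr is highest; pays the third-highest bid, €89.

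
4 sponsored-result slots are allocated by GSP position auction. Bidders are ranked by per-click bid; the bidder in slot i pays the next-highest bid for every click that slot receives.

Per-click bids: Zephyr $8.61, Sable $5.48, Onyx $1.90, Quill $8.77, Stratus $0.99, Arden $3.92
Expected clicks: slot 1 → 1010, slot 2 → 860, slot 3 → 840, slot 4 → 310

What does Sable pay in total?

Sable pays $3292.80

Per-click bids in order: $8.77 (Quill) > $8.61 (Zephyr) > $5.48 (Sable) > $3.92 (Arden) > $1.90 (Onyx) > …
Sable holds slot 3 → pays next bid $3.92 × 840 clicks = $3292.80.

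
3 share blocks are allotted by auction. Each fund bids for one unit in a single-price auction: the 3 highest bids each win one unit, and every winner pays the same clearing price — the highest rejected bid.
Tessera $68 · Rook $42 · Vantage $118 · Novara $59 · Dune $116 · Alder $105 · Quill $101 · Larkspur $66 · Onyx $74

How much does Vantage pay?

Vantage pays $101

Ordering the bids: 118 (Vantage), 116 (Dune), 105 (Alder), 101 (Quill), 74 (Onyx), …
The 3 highest are Vantage, Dune, Alder.
Clearing price = highest rejected bid = $101.
Vantage wins → pays $101.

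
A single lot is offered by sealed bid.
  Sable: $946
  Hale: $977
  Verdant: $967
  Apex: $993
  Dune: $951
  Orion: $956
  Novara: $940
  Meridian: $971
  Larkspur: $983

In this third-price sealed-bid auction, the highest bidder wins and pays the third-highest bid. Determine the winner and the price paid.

Apex pays $977

Bids in order: 993 (Apex) > 983 (Larkspur) > 977 (Hale) > 971 (Meridian) > 967 (Verdant) > 956 (Orion) > …
Apex is highest; pays the third-highest bid, $977.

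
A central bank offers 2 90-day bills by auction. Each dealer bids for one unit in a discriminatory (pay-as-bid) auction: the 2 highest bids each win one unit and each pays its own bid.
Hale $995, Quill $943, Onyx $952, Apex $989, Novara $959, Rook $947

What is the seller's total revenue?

Total revenue: $1,984

Bids ranked high→low: 995 (Hale), 989 (Apex), 959 (Novara), 952 (Onyx), …
The 2 highest are Hale, Apex.
Total revenue = 995 + 989 = $1,984.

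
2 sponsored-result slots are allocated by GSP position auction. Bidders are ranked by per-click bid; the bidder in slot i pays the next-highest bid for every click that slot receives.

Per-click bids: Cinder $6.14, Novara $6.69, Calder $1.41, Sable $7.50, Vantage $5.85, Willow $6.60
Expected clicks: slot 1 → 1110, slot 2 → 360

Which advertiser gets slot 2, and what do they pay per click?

Novara; $6.60 per click

Ranked by bid: $7.50 (Sable) > $6.69 (Novara) > $6.60 (Willow) > …
Slot 2 goes to the second-ranked bidder, Novara, who pays the next bid down: $6.60/click.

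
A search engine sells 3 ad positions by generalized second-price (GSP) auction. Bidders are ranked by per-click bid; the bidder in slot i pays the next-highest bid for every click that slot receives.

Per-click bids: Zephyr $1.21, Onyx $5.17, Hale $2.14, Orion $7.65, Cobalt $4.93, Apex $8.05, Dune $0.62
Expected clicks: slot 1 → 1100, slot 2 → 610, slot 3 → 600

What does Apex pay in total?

Ranked by bid: $8.05 (Apex) > $7.65 (Orion) > $5.17 (Onyx) > $4.93 (Cobalt) > …
Apex holds slot 1 → pays next bid $7.65 × 1100 clicks = $8415.00.

Apex pays $8415.00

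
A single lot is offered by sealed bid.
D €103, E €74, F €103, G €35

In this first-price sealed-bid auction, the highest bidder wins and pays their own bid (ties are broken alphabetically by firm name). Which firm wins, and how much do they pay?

Rule: the highest bidder wins and pays their own bid.
Bids ranked: 103 (D) > 103 (F) > 74 (E) > 35 (G)
D and F tie at €103; tie-break gives it to D.
D is highest → pays own bid, €103.

D pays €103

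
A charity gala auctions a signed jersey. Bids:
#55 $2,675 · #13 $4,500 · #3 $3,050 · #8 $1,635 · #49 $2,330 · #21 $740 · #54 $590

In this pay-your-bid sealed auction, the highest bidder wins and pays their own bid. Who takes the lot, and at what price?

Pay-your-bid sealed auction: the highest bidder wins and pays their own bid.
Bids ranked: 4,500 (#13) > 3,050 (#3) > 2,675 (#55) > 2,330 (#49) > 1,635 (#8) > 740 (#21) > …
First-price: #13 pays what they bid, $4,500.

#13 pays $4,500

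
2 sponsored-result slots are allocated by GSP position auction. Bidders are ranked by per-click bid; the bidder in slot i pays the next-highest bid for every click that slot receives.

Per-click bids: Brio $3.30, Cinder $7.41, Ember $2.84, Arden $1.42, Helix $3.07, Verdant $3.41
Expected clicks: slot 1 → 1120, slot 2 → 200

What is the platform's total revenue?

Per-click bids in order: $7.41 (Cinder) > $3.41 (Verdant) > $3.30 (Brio) > …
Slot 1: Cinder pays $3.41 × 1120 = $3819.20
Slot 2: Verdant pays $3.30 × 200 = $660.00
Total = $4479.20

Total revenue: $4479.20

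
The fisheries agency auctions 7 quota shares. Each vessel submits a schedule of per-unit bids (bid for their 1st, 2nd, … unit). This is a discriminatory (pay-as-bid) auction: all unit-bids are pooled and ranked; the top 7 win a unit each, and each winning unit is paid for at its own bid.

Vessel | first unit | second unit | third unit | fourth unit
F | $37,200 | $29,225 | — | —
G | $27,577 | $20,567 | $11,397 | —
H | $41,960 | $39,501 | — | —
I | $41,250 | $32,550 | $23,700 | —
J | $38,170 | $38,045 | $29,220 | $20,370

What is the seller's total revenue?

Total revenue: $268,676

All unit-bids, highest first — top 7: 41,960 (H-1), 41,250 (I-1), 39,501 (H-2), 38,170 (J-1), 38,045 (J-2), 37,200 (F-1), 32,550 (I-2)
Next rejected bid: $29,225 (not a price — pay-as-bid).
Each winning unit pays its own bid.
Revenue = 41,960 + 41,250 + 39,501 + 38,170 + 38,045 + 37,200 + 32,550 = $268,676.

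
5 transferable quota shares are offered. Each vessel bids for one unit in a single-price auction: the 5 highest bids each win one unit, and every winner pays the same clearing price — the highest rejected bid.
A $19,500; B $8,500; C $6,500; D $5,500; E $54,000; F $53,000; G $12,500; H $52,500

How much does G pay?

Ordering the bids: 54,000 (E), 53,000 (F), 52,500 (H), 19,500 (A), 12,500 (G), 8,500 (B), 6,500 (C), …
The 5 highest are E, F, H, A, G.
Highest unsuccessful bid: $8,500 → clearing price.
G wins → pays $8,500.

G pays $8,500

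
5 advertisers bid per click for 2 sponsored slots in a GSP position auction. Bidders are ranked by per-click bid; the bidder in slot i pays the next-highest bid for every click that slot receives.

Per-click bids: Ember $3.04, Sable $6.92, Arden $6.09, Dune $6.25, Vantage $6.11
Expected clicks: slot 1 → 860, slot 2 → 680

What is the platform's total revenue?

Per-click bids in order: $6.92 (Sable) > $6.25 (Dune) > $6.11 (Vantage) > …
Slot 1: Sable pays $6.25 × 860 = $5375.00
Slot 2: Dune pays $6.11 × 680 = $4154.80
Total = $9529.80

Total revenue: $9529.80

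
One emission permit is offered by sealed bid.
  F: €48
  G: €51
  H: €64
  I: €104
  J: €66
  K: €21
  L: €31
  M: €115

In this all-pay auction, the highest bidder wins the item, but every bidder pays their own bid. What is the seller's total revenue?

Total revenue: €500

Bids ranked: 115 (M) > 104 (I) > 66 (J) > 64 (H) > 51 (G) > 48 (F) > …
Every bidder forfeits their bid regardless of winning.
Revenue = 48 + 51 + 64 + 104 + 66 + 21 + 31 + 115 = €500.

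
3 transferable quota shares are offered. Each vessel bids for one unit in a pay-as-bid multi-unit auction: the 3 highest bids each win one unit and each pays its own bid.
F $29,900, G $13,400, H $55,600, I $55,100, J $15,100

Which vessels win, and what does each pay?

Bids ranked high→low: 55,600 (H), 55,100 (I), 29,900 (F), 15,100 (J), 13,400 (G)
Winners (3 units): H, I, F.
Each winner pays its own bid: H $55,600, I $55,100, F $29,900.

H $55,600, I $55,100, F $29,900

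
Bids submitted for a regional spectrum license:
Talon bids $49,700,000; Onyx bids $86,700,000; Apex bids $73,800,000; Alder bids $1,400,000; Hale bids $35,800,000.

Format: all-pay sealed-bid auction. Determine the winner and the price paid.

Onyx pays $86,700,000

Bids ranked: 86,700,000 (Onyx) > 73,800,000 (Apex) > 49,700,000 (Talon) > 35,800,000 (Hale) > 1,400,000 (Alder)
Onyx wins with the top bid; all bids are sunk regardless.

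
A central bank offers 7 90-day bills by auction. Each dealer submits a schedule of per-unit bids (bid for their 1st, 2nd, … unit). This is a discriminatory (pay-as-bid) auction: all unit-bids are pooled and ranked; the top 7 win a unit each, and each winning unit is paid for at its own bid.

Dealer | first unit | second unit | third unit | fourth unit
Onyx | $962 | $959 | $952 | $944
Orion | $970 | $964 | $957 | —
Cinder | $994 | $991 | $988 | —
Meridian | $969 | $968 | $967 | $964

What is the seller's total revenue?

Total revenue: $6,847

All unit-bids, highest first — top 7: 994 (Cinder-1), 991 (Cinder-2), 988 (Cinder-3), 970 (Orion-1), 969 (Meridian-1), 968 (Meridian-2), 967 (Meridian-3)
Next rejected bid: $964 (not a price — pay-as-bid).
Each winning unit pays its own bid.
Revenue = 994 + 991 + 988 + 970 + 969 + 968 + 967 = $6,847.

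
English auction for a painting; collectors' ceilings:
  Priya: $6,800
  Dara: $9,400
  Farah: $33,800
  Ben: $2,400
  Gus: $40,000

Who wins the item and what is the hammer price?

Gus wins at $33,800

Rule: the price rises until one bidder remains; the winner pays the price at which the last rival dropped out.
Sorting limits: 40,000 (Gus) > 33,800 (Farah) > 9,400 (Dara) > 6,800 (Priya) > 2,400 (Ben)
Farah is the last rival to drop out, at $33,800; Gus remains and wins at that price.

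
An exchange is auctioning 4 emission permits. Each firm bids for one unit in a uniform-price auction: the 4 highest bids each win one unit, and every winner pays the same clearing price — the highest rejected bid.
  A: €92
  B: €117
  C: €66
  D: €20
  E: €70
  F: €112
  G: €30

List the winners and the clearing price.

B, F, A, E; each pays €66

Sorting: 117 (B), 112 (F), 92 (A), 70 (E), 66 (C), 30 (G), …
Top 4: B, F, A, E.
First losing bid is C's €66, which sets the uniform price.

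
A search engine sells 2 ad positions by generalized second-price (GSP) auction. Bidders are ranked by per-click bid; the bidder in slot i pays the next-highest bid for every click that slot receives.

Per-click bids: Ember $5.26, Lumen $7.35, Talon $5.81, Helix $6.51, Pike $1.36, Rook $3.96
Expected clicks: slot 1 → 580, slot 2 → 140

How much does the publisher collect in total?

Ranked by bid: $7.35 (Lumen) > $6.51 (Helix) > $5.81 (Talon) > …
Slot 1: Lumen pays $6.51 × 580 = $3775.80
Slot 2: Helix pays $5.81 × 140 = $813.40
Total = $4589.20

Total revenue: $4589.20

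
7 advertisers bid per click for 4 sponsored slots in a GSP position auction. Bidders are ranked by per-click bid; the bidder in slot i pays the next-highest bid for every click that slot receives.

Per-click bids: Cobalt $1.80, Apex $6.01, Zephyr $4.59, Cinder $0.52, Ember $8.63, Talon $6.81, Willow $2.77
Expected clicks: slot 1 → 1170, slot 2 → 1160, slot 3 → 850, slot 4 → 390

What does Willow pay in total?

Sorting advertisers: $8.63 (Ember) > $6.81 (Talon) > $6.01 (Apex) > $4.59 (Zephyr) > $2.77 (Willow) > …
Willow ranks below slot 4 → no slot, pays nothing.

Willow pays $0.00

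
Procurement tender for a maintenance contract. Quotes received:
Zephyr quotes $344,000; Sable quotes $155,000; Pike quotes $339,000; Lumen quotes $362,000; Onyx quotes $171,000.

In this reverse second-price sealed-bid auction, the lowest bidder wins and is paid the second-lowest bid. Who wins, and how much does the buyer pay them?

Sable is paid $171,000

Rule: the lowest bidder wins and is paid the second-lowest bid.
Sorting bids: 155,000 (Sable) < 171,000 (Onyx) < 339,000 (Pike) < 344,000 (Zephyr) < 362,000 (Lumen)
Second-price: Sable is paid Onyx's bid of $171,000.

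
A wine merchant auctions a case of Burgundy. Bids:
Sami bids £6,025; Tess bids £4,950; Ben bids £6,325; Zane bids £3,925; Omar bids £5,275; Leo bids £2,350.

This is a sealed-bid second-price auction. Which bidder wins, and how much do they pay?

Ben pays £6,025

Bids in order: 6,325 (Ben) > 6,025 (Sami) > 5,275 (Omar) > 4,950 (Tess) > 3,925 (Zane) > 2,350 (Leo)
Second-price: Ben pays Sami's bid of £6,025.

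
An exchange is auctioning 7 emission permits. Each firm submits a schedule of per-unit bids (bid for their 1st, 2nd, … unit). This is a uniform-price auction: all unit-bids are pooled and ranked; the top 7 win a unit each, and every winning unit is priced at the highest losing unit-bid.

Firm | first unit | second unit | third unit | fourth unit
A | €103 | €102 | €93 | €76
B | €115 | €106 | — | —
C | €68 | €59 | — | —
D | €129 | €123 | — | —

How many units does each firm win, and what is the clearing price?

A 3, B 2, D 2; clearing price €76

Pooled unit-bids ranked (top 7): 129 (D-1), 123 (D-2), 115 (B-1), 106 (B-2), 103 (A-1), 102 (A-2), 93 (A-3)
Highest rejected unit-bid = €76.
Allocation: A 3, B 2, D 2.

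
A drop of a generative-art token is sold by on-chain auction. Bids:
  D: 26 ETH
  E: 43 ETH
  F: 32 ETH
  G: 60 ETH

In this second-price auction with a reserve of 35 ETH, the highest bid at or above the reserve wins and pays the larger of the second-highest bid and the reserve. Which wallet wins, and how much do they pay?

G pays 43 ETH

Sorting bids: 60 (G) > 43 (E) > 32 (F) > 26 (D)
G has the top bid at or above the reserve (60 ETH).
Second-highest bid 43 ETH exceeds the reserve 35 ETH → payment 43 ETH.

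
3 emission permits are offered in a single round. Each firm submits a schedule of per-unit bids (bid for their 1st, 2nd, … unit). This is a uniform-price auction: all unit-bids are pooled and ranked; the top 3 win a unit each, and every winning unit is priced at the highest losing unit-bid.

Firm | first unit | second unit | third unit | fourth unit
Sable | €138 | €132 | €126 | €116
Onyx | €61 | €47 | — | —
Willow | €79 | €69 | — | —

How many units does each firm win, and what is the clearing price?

Merging the schedules and taking the best 3: 138 (Sable-1), 132 (Sable-2), 126 (Sable-3)
Highest rejected unit-bid = €116.
Allocation: Sable 3.

Sable 3; clearing price €116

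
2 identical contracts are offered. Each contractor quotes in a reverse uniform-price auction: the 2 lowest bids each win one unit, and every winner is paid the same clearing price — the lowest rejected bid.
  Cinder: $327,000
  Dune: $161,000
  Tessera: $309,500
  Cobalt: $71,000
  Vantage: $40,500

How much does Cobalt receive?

Bids ranked low→high: 40,500 (Vantage), 71,000 (Cobalt), 161,000 (Dune), 309,500 (Tessera), …
The 2 lowest are Vantage, Cobalt.
First losing bid is Dune's $161,000, which sets the uniform price.
Cobalt wins → is paid $161,000.

Cobalt is paid $161,000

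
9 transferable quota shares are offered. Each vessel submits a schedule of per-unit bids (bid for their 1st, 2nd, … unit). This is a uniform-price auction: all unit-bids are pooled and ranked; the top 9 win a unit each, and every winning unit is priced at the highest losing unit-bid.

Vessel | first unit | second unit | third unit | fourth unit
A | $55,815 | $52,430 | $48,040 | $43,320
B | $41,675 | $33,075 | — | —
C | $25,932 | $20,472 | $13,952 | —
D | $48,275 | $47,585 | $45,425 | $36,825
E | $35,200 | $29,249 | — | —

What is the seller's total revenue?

Pooled unit-bids ranked (top 9): 55,815 (A-1), 52,430 (A-2), 48,275 (D-1), 48,040 (A-3), 47,585 (D-2), 45,425 (D-3), 43,320 (A-4), 41,675 (B-1), 36,825 (D-4)
Highest rejected unit-bid = $35,200.
Allocation: A 4, B 1, D 4. Every unit priced at $35,200.
Revenue = 9 × 35,200 = $316,800.

Total revenue: $316,800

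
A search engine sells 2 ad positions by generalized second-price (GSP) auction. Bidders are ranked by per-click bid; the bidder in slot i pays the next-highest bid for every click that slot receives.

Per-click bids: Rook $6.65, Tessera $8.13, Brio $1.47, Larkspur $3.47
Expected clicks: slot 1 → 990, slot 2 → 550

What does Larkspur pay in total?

Larkspur pays $0.00

Sorting advertisers: $8.13 (Tessera) > $6.65 (Rook) > $3.47 (Larkspur) > …
Larkspur ranks below slot 2 → no slot, pays nothing.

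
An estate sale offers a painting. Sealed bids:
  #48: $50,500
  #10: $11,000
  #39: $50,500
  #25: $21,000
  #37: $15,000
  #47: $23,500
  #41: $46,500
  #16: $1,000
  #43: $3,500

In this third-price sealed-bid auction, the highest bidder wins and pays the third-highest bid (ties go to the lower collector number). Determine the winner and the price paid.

#39 pays $46,500

Third-price sealed-bid auction: the highest bidder wins and pays the third-highest bid.
Sorting bids: 50,500 (#39) > 50,500 (#48) > 46,500 (#41) > 23,500 (#47) > 21,000 (#25) > 15,000 (#37) > …
Tie at $50,500 → #39 wins by tie-break.
#39 wins; payment is bid #3 in the ranking = $46,500.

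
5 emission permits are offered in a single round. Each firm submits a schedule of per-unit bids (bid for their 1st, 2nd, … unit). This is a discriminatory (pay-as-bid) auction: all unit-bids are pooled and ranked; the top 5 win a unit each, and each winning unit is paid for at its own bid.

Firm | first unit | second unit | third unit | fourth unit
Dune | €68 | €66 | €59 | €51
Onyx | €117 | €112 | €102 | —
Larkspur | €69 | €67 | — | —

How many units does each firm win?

Dune 1, Larkspur 1, Onyx 3

Merging the schedules and taking the best 5: 117 (Onyx-1), 112 (Onyx-2), 102 (Onyx-3), 69 (Larkspur-1), 68 (Dune-1)
Next rejected bid: €67 (not a price — pay-as-bid).
Allocation: Dune 1, Larkspur 1, Onyx 3.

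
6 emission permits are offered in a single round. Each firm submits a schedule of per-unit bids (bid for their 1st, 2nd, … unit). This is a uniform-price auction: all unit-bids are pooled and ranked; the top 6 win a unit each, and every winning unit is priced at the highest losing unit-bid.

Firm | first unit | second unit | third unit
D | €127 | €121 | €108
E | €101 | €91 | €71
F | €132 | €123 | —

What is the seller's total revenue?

Total revenue: €546

Merging the schedules and taking the best 6: 132 (F-1), 127 (D-1), 123 (F-2), 121 (D-2), 108 (D-3), 101 (E-1)
The (k+1)-th unit-bid is €91.
Allocation: D 3, E 1, F 2. Every unit priced at €91.
Revenue = 6 × 91 = €546.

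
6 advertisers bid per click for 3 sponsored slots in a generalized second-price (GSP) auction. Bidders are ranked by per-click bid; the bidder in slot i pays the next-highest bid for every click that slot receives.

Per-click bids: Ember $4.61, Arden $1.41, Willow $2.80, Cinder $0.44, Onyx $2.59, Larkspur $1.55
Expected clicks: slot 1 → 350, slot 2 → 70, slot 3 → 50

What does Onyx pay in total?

Onyx pays $77.50

Sorting advertisers: $4.61 (Ember) > $2.80 (Willow) > $2.59 (Onyx) > $1.55 (Larkspur) > …
Onyx holds slot 3 → pays next bid $1.55 × 50 clicks = $77.50.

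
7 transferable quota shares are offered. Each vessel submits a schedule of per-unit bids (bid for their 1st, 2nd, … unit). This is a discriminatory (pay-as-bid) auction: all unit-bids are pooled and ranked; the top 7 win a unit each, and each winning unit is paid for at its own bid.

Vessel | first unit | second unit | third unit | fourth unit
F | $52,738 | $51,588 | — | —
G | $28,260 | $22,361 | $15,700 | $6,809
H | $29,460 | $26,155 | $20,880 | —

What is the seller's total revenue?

All unit-bids, highest first — top 7: 52,738 (F-1), 51,588 (F-2), 29,460 (H-1), 28,260 (G-1), 26,155 (H-2), 22,361 (G-2), 20,880 (H-3)
Next rejected bid: $15,700 (not a price — pay-as-bid).
Each winning unit pays its own bid.
Revenue = 52,738 + 51,588 + 29,460 + 28,260 + 26,155 + 22,361 + 20,880 = $231,442.

Total revenue: $231,442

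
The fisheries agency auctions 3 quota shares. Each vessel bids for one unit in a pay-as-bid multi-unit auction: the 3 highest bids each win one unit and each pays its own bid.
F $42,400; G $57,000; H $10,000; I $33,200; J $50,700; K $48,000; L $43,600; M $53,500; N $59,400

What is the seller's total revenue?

Total revenue: $169,900

Bids ranked high→low: 59,400 (N), 57,000 (G), 53,500 (M), 50,700 (J), 48,000 (K), …
Top 3: N, G, M.
Total revenue = 59,400 + 57,000 + 53,500 = $169,900.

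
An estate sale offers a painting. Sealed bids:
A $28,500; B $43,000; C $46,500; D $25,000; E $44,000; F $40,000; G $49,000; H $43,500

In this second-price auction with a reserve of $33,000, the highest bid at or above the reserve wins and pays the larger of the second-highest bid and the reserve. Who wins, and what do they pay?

G pays $46,500

Second-price auction with a reserve of $33,000: the highest bid at or above the reserve wins and pays the larger of the second-highest bid and the reserve.
Bids ranked: 49,000 (G) > 46,500 (C) > 44,000 (E) > 43,500 (H) > 43,000 (B) > 40,000 (F) > …
G has the top bid at or above the reserve ($49,000).
max(second-highest $46,500, reserve $33,000) = $46,500; the reserve does not bind.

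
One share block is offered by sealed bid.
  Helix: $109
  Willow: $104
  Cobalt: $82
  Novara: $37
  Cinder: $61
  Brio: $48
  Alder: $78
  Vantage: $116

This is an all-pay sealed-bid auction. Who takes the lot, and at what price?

Bids ranked: 116 (Vantage) > 109 (Helix) > 104 (Willow) > 82 (Cobalt) > 78 (Alder) > 61 (Cinder) > …
Vantage wins with the top bid; all bids are sunk regardless.

Vantage pays $116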